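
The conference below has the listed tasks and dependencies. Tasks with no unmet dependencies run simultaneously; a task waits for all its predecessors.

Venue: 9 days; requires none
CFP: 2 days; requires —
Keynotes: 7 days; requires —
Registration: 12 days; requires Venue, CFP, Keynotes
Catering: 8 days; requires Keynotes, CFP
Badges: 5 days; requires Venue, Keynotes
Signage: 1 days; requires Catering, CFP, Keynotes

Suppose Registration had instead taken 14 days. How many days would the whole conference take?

23

Baseline: Venue→Registration = 9+12 = 21 → 21 days.
Registration lies on that path, so at 14 days the path becomes 23 days.
That remains the longest chain; total 23 days.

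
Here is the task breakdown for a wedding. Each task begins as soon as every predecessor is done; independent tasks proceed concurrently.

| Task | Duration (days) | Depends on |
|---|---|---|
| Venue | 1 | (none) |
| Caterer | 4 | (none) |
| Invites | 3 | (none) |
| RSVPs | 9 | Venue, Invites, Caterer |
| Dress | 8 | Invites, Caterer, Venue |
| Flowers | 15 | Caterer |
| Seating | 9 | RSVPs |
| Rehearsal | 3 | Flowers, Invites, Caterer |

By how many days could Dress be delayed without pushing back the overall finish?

Caterer→RSVPs→Seating = 4+9+9 = 22 sets the makespan at 22 days.
The longest chain containing Dress totals 12 days.
Slack of Dress = 14 − 4 = 10 days.

10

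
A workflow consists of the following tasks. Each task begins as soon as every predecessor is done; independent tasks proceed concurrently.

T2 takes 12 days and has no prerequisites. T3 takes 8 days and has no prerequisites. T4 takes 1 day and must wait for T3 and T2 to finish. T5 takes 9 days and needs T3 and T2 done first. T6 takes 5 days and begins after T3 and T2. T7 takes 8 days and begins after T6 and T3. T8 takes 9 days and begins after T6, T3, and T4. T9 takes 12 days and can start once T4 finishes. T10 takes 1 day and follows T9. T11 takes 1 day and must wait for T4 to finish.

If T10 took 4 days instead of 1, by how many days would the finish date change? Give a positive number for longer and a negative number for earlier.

The binding path is T2→T4→T9→T10 = 12+1+12+1 = 26; finish at 26 days.
Since T10 is critical, the +3 change carries straight to that chain (now 29 days).
The critical path is still T2→T4→T9→T10; finish is now 29 days.
Change in finish: 29 − 26 = +3 days.

3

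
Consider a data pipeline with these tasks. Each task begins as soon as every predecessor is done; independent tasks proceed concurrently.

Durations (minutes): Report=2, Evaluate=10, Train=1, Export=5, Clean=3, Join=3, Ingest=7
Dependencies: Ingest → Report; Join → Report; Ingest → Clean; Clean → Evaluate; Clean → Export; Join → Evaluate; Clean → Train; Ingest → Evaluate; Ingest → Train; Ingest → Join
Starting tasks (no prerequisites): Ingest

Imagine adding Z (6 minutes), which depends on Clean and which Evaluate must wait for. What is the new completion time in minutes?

26

Originally the schedule takes 20 minutes.
With Z inserted, Evaluate now waits for max(Clean, Ingest, Join, Z).
New critical path: Ingest→Clean→Z→Evaluate = 7+3+6+10 = 26 ⇒ 26 minutes.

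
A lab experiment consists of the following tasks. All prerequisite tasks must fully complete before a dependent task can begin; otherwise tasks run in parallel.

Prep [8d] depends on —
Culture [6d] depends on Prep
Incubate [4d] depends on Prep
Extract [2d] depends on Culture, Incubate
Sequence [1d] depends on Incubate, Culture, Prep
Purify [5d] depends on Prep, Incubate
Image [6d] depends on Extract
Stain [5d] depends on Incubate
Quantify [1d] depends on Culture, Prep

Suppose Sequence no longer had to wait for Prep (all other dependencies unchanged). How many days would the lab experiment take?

Before: longest chain Prep→Culture→Extract→Image = 8+6+2+6 = 22, finish 22.
Dropping Prep→Sequence doesn't change Sequence's earliest start (14); another predecessor still binds.
After: Prep→Culture→Extract→Image = 8+6+2+6 = 22 → 22 days.

22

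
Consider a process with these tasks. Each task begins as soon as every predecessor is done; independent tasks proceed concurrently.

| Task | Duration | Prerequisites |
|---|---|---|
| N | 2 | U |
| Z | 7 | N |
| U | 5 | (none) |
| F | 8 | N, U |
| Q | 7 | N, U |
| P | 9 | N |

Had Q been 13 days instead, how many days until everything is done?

Baseline: U→N→P = 5+2+9 = 16 → 16 days.
Q is off the critical path — its longest chain is 14 days, giving 2 of slack.
The binding chain switches to U→N→Q = 5+2+13 = 20; finish 20 days.

20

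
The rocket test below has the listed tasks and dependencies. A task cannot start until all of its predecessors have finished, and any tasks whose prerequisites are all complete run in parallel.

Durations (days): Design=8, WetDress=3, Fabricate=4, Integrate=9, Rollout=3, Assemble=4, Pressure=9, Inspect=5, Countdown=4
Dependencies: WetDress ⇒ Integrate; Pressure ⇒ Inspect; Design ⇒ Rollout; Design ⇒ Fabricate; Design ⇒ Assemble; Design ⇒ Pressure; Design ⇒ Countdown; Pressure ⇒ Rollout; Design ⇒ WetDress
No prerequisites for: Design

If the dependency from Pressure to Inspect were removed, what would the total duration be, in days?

20

With the dependency in place, Design→Pressure→Inspect = 8+9+5 = 22 sets the finish at 22 days.
Without Pressure→Inspect, Inspect's earliest start moves from 17 to 0.
The longest chain is now Design→Pressure→Rollout = 8+9+3 = 20, so the schedule takes 20 days.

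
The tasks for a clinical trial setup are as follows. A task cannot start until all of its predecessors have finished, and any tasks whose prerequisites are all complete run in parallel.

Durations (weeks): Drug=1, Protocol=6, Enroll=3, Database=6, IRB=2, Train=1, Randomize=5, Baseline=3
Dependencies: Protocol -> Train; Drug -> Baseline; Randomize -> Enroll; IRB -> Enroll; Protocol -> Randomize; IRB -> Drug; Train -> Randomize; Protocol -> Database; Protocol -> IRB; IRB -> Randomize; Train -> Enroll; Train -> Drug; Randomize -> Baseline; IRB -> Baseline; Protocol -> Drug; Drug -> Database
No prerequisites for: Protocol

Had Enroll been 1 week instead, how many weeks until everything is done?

Critical path before the change: Protocol→IRB→Randomize→Enroll = 6+2+5+3 = 16 giving 16 weeks.
Enroll lies on that path, so at 1 week the path becomes 14 weeks.
New critical path: Protocol→IRB→Randomize→Baseline = 6+2+5+3 = 16 ⇒ 16 weeks.

16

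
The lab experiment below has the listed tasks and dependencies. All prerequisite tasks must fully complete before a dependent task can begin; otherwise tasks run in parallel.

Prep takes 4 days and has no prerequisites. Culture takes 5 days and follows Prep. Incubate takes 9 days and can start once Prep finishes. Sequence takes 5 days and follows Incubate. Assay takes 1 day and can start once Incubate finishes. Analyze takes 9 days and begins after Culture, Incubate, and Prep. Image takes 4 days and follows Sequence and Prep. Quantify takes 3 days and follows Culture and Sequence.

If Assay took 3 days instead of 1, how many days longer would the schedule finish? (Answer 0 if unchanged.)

0

Baseline: Prep→Incubate→Sequence→Image = 4+9+5+4 = 22 → 22 days.
Assay is off the critical path — its longest chain is 14 days, giving 8 of slack.
That remains the longest chain; total 22 days.
Change in finish: 22 − 22 = +0 days.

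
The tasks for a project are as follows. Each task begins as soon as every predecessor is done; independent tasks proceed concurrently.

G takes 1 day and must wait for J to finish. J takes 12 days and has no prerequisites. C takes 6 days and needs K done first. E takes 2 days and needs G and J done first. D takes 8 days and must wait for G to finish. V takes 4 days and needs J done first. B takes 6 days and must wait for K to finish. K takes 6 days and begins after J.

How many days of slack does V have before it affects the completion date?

J→K→B = 12+6+6 = 24 sets the makespan at 24 days.
V finishes as early as 16 and must finish by 24.
So V can slip 24 − 16 = 8 days.

8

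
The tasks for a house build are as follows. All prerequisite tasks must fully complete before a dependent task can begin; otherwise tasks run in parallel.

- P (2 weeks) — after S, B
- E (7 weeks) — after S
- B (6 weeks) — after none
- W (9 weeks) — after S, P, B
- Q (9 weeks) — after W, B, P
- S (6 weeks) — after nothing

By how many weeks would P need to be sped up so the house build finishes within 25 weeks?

Current finish: 26 weeks; target: 25.
P is on every critical path, so each week cut from P cuts the finish by one (this holds down to a finish of 25).
Need 26 − 25 = 1 week off P → P becomes 1 week, finish becomes 25.

1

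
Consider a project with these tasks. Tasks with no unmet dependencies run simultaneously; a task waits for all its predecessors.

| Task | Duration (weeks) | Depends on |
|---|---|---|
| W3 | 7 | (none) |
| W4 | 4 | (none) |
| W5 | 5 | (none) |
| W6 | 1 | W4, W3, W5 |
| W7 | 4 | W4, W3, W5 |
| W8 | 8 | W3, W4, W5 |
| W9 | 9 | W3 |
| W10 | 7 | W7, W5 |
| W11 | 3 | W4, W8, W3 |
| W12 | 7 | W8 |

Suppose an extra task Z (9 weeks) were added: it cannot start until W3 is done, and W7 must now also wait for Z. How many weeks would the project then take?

Originally the project takes 22 weeks.
With Z inserted, W7 now waits for max(W4, W3, W5, Z).
New critical path: W3→Z→W7→W10 = 7+9+4+7 = 27 ⇒ 27 weeks.

27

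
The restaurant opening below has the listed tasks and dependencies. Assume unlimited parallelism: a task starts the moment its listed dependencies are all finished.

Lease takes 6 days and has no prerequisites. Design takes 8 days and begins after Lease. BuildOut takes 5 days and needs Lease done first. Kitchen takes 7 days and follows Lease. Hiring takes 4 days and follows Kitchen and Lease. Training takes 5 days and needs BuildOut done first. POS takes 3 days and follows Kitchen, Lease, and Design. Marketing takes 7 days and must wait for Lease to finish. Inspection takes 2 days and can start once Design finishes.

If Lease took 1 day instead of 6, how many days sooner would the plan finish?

5

The binding path is Lease→Design→POS = 6+8+3 = 17; finish at 17 days.
Lease lies on that path, so at 1 day the path becomes 12 days.
No other chain overtakes it, so the finish is 12 days.
Change in finish: 12 − 17 = -5 days.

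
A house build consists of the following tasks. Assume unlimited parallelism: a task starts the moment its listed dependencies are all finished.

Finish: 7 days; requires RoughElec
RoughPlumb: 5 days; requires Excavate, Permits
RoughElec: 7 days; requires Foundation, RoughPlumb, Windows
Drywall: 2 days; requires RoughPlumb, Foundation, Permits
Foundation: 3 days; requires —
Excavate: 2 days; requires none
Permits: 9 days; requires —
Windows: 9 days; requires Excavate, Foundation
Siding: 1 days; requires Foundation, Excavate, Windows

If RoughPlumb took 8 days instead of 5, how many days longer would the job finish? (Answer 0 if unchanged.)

3

As given, the longest chain is Permits→RoughPlumb→RoughElec→Finish = 9+5+7+7 = 28, so the finish is 28 days.
RoughPlumb is on the critical path; changing it to 8 makes that path 31 days.
The critical path is still Permits→RoughPlumb→RoughElec→Finish; finish is now 31 days.
Change in finish: 31 − 28 = +3 days.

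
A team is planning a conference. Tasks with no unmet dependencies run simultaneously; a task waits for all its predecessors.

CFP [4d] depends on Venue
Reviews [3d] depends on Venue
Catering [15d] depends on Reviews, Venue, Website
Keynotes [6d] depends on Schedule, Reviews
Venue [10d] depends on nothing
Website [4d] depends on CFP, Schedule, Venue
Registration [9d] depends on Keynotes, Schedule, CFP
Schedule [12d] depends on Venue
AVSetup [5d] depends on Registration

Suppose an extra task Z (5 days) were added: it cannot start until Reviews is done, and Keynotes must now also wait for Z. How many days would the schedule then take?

Originally the schedule takes 42 days.
With Z inserted, Keynotes now waits for max(Schedule, Reviews, Z).
New critical path: Venue→Schedule→Keynotes→Registration→AVSetup = 10+12+6+9+5 = 42 ⇒ 42 days.

42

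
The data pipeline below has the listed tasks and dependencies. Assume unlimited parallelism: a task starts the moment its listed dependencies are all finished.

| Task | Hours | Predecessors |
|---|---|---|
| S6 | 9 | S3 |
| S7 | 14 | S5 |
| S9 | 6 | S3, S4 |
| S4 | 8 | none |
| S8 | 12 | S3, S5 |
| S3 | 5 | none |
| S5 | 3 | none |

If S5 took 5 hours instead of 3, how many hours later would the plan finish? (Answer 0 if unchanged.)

2

Critical path before the change: S5→S7 = 3+14 = 17 giving 17 hours.
S5 is on the critical path; changing it to 5 makes that path 19 hours.
The critical path is still S5→S7; finish is now 19 hours.
Change in finish: 19 − 17 = +2 hours.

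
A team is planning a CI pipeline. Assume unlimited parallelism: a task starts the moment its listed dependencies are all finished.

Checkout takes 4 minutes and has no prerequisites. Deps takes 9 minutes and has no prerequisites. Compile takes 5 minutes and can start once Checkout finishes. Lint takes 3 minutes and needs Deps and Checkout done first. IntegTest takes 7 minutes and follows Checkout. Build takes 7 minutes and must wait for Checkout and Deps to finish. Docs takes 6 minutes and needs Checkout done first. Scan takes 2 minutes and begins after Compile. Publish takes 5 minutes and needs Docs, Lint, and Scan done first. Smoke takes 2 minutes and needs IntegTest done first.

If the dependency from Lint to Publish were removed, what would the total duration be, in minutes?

16

Original critical path: Deps→Lint→Publish = 9+3+5 = 17 ⇒ 17 minutes.
Without Lint→Publish, Publish's earliest start moves from 12 to 11.
After: Checkout→Compile→Scan→Publish = 4+5+2+5 = 16 → 16 minutes.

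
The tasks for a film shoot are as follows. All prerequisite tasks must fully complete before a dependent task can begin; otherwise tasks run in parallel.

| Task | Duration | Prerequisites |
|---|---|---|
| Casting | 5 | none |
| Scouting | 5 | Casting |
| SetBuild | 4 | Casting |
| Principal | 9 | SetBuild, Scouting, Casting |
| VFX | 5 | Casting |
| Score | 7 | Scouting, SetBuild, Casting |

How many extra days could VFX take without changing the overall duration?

Critical path: Casting→Scouting→Principal = 5+5+9 = 19, so the finish is 19 days.
VFX finishes as early as 10 and must finish by 19.
So VFX can slip 19 − 10 = 9 days.

9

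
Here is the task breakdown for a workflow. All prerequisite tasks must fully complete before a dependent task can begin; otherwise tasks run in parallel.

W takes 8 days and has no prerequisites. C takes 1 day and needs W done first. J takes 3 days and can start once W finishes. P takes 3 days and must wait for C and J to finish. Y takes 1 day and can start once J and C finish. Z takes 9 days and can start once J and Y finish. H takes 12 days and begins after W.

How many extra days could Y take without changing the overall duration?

0

Critical path: W→J→Y→Z = 8+3+1+9 = 21, so the finish is 21 days.
Y finishes as early as 12 and must finish by 12.
Float = 21 − 21 = 0.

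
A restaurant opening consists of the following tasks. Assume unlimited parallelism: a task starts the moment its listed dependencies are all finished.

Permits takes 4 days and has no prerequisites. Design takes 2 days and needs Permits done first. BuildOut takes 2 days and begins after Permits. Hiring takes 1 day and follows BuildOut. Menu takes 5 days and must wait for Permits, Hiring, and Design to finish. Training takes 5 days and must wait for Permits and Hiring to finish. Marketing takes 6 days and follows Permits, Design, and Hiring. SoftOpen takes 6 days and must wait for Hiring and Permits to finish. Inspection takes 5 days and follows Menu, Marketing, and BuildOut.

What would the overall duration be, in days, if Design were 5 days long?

20

Baseline: Permits→BuildOut→Hiring→Marketing→Inspection = 4+2+1+6+5 = 18 → 18 days.
Design is off the critical path — its longest chain is 17 days, giving 1 of slack.
The binding chain switches to Permits→Design→Marketing→Inspection = 4+5+6+5 = 20; finish 20 days.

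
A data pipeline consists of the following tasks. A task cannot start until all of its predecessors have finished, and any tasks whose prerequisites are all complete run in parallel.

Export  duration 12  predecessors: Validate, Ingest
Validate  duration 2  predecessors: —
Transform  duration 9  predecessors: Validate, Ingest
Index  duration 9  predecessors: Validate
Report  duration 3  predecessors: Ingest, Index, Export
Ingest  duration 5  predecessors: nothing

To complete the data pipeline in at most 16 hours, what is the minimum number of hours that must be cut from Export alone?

4

Current finish: 20 hours; target: 16.
Export is on every critical path, so each hour cut from Export cuts the finish by one (this holds down to a finish of 14).
Need 20 − 16 = 4 hours off Export → Export becomes 8 hours, finish becomes 16.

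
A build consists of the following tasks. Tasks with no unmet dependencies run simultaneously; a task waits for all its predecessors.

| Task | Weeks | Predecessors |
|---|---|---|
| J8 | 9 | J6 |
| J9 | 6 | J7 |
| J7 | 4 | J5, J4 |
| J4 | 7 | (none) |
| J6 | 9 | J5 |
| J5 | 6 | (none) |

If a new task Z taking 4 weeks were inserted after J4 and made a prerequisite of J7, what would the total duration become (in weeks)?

24

Originally the build takes 24 weeks.
With Z inserted, J7 now waits for max(J5, J4, Z).
New critical path: J5→J6→J8 = 6+9+9 = 24 ⇒ 24 weeks.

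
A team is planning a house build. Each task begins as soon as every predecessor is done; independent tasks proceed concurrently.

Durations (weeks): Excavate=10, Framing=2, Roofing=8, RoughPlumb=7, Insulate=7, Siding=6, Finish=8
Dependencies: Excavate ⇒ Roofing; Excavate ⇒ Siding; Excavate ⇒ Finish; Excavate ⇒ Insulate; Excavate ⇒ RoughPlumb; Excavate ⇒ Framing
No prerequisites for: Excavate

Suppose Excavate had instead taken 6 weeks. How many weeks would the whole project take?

Critical path before the change: Excavate→Roofing = 10+8 = 18 giving 18 weeks.
Excavate lies on that path, so at 6 weeks the path becomes 14 weeks.
That remains the longest chain; total 14 weeks.

14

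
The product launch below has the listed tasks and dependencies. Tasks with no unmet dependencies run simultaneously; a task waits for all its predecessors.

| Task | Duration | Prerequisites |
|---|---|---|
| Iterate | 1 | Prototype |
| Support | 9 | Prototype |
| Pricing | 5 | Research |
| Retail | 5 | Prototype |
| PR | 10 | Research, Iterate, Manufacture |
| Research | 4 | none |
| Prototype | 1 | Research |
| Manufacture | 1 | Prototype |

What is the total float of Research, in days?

0

The longest chain is Research→Prototype→Iterate→PR = 4+1+1+10 = 16; overall finish 16 days.
Research finishes as early as 4 and must finish by 4.
Slack of Research = 0 − 0 = 0 days.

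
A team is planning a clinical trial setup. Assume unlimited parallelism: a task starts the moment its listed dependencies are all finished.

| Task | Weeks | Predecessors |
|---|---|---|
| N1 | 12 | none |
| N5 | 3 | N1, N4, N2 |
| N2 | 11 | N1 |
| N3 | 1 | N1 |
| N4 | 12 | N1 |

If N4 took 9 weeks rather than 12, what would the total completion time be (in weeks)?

26

Actual critical path: N1→N4→N5 = 12+12+3 = 27 ⇒ 27 weeks.
N4 is on the critical path; changing it to 9 makes that path 24 weeks.
The binding chain switches to N1→N2→N5 = 12+11+3 = 26; finish 26 weeks.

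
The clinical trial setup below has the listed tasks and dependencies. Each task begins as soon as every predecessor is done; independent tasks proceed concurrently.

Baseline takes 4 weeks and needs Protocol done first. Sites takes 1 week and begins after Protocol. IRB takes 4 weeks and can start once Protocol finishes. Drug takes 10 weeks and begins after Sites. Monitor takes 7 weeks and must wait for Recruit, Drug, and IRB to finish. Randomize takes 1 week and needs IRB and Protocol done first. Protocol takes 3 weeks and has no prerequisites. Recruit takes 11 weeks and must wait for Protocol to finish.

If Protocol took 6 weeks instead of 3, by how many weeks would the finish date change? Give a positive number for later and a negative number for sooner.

Critical path before the change: Protocol→Sites→Drug→Monitor = 3+1+10+7 = 21 giving 21 weeks.
Protocol lies on that path, so at 6 weeks the path becomes 24 weeks.
No other chain overtakes it, so the finish is 24 weeks.
Change in finish: 24 − 21 = +3 weeks.

3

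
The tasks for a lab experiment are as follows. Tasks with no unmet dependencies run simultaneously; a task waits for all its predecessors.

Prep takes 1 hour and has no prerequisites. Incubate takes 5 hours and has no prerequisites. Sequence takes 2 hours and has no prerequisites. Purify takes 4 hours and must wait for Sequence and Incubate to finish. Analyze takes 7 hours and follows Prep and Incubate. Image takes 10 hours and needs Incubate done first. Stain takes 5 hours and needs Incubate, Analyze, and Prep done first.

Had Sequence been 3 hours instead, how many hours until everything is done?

17

Baseline: Incubate→Analyze→Stain = 5+7+5 = 17 → 17 hours.
Sequence is off the critical path — its longest chain is 6 hours, giving 11 of slack.
The critical path is still Incubate→Analyze→Stain; finish is now 17 hours.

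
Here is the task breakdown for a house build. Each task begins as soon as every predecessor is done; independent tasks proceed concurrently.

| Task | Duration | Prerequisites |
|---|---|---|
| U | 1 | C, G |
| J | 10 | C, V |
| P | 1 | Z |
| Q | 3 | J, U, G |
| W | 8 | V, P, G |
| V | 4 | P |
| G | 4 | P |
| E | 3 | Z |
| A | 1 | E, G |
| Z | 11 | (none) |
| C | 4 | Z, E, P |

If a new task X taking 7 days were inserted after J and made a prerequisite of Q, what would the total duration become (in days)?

Originally the project takes 31 days.
With X inserted, Q now waits for max(J, U, G, X).
New critical path: Z→E→C→J→X→Q = 11+3+4+10+7+3 = 38 ⇒ 38 days.

38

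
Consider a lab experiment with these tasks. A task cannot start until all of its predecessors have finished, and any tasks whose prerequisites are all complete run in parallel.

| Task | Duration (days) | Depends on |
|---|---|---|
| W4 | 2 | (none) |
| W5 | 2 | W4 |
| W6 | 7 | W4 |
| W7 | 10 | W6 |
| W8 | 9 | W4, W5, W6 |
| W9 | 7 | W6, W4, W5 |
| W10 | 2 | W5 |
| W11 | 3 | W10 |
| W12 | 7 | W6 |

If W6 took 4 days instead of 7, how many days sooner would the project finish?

The binding path is W4→W6→W7 = 2+7+10 = 19; finish at 19 days.
W6 lies on that path, so at 4 days the path becomes 16 days.
The critical path is still W4→W6→W7; finish is now 16 days.
Change in finish: 16 − 19 = -3 days.

3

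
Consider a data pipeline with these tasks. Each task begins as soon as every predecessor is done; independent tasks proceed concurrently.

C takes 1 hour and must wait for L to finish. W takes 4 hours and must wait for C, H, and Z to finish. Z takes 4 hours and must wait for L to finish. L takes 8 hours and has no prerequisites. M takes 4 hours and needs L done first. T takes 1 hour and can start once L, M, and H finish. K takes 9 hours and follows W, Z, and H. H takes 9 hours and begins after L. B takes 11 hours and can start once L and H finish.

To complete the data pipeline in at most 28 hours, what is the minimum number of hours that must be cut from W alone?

Current finish: 30 hours; target: 28.
W is on every critical path, so each hour cut from W cuts the finish by one (this holds down to a finish of 28).
Need 30 − 28 = 2 hours off W → W becomes 2 hours, finish becomes 28.

2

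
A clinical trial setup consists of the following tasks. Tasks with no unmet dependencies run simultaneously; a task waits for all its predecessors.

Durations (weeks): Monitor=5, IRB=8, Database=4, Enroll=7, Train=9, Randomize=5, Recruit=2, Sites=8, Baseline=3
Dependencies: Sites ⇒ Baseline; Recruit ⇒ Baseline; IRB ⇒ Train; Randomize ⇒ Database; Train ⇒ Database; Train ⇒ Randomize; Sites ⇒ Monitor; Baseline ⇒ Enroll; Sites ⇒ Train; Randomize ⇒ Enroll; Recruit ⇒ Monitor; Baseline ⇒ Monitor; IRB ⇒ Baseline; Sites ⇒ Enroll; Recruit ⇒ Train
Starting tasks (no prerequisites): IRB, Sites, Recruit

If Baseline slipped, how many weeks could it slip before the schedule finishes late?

11

IRB→Train→Randomize→Enroll = 8+9+5+7 = 29 sets the makespan at 29 weeks.
Longest path through Baseline: 18 weeks (earliest finish 11, latest finish 22).
Float = 29 − 18 = 11.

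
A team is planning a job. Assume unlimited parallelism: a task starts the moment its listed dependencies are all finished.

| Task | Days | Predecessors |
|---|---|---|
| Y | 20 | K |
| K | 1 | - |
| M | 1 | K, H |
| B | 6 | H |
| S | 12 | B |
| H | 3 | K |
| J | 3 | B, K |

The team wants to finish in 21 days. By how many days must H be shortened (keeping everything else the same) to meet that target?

Current finish: 22 days; target: 21.
H is on every critical path, so each day cut from H cuts the finish by one (this holds down to a finish of 21).
Need 22 − 21 = 1 day off H → H becomes 2 days, finish becomes 21.

1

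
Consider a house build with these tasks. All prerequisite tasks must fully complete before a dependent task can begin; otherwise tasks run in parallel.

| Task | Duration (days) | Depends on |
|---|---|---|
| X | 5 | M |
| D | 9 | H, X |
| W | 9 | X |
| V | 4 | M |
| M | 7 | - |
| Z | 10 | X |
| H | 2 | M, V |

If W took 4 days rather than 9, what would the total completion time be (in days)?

Baseline: M→V→H→D = 7+4+2+9 = 22 → 22 days.
W has 1 day of float (longest path through it is 21).
The critical path is still M→V→H→D; finish is now 22 days.

22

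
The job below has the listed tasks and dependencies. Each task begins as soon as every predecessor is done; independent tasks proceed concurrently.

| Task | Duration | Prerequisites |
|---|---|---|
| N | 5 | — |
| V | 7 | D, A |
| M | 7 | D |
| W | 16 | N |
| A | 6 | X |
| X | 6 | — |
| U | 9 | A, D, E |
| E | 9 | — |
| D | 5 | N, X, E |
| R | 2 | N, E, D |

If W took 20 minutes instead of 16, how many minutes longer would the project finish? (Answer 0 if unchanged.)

Actual critical path: E→D→U = 9+5+9 = 23 ⇒ 23 minutes.
W is off the critical path — its longest chain is 21 minutes, giving 2 of slack.
The binding chain switches to N→W = 5+20 = 25; finish 25 minutes.
Change in finish: 25 − 23 = +2 minutes.

2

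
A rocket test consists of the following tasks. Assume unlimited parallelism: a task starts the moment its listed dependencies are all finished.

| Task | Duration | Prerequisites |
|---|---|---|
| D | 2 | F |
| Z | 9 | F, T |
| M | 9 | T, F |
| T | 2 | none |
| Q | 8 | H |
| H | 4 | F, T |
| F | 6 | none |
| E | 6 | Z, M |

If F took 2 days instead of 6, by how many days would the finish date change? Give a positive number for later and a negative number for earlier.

As given, the longest chain is F→Z→E = 6+9+6 = 21, so the finish is 21 days.
Since F is critical, the -4 change carries straight to that chain (now 17 days).
New critical path: T→Z→E = 2+9+6 = 17 ⇒ 17 days.
Change in finish: 17 − 21 = -4 days.

-4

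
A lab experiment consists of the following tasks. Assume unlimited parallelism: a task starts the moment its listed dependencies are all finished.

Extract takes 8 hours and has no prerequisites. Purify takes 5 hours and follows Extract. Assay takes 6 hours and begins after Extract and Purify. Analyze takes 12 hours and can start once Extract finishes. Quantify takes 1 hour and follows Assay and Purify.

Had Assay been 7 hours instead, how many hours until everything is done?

Baseline: Extract→Purify→Assay→Quantify = 8+5+6+1 = 20 → 20 hours.
Assay lies on that path, so at 7 hours the path becomes 21 hours.
That remains the longest chain; total 21 hours.

21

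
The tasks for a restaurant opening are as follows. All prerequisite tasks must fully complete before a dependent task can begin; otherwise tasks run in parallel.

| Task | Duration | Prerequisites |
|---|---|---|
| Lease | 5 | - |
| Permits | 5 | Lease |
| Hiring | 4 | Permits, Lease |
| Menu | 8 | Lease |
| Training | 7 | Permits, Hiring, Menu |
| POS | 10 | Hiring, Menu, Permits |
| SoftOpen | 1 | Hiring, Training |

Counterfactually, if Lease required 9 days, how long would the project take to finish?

28

Baseline: Lease→Permits→Hiring→POS = 5+5+4+10 = 24 → 24 days.
Lease lies on that path, so at 9 days the path becomes 28 days.
No other chain overtakes it, so the finish is 28 days.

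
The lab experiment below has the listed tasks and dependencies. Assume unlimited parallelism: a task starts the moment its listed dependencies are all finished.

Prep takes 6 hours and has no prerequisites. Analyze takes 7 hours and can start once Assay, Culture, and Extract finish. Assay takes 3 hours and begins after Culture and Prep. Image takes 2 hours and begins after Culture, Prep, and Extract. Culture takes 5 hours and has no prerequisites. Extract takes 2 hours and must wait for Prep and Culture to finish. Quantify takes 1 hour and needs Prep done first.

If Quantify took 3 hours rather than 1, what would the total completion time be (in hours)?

16

As given, the longest chain is Prep→Assay→Analyze = 6+3+7 = 16, so the finish is 16 hours.
Quantify has 9 hours of float (longest path through it is 7).
The critical path is still Prep→Assay→Analyze; finish is now 16 hours.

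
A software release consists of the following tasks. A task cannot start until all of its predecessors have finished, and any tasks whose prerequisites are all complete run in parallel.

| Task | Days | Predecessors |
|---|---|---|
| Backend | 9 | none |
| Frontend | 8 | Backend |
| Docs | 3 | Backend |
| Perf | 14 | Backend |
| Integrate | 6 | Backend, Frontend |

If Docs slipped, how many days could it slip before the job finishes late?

11

The longest chain is Backend→Frontend→Integrate = 9+8+6 = 23; overall finish 23 days.
Longest path through Docs: 12 days (earliest finish 12, latest finish 23).
Slack of Docs = 20 − 9 = 11 days.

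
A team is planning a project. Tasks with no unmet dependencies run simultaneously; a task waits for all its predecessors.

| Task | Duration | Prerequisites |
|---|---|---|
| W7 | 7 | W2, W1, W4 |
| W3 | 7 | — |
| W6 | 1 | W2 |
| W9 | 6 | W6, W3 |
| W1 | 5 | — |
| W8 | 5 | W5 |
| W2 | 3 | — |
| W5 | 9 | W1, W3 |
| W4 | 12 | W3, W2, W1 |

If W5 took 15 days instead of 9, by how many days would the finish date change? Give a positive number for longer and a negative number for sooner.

1

Critical path before the change: W3→W4→W7 = 7+12+7 = 26 giving 26 days.
The longest path through W5 is only 21 days, so W5 has float 5.
Now W3→W5→W8 = 7+15+5 = 27 is longest, so the finish becomes 27 days.
Change in finish: 27 − 26 = +1 days.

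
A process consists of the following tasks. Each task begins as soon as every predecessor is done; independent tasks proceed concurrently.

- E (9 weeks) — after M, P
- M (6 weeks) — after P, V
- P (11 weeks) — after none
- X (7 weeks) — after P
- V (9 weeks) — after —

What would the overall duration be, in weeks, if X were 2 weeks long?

As given, the longest chain is P→M→E = 11+6+9 = 26, so the finish is 26 weeks.
The longest path through X is only 18 weeks, so X has float 8.
That remains the longest chain; total 26 weeks.

26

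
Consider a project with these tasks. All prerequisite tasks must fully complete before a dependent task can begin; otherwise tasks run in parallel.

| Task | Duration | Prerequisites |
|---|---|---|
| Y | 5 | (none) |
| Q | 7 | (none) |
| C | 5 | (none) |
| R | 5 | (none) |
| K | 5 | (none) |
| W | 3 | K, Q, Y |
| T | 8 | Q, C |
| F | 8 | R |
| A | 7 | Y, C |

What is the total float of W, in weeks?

5

The longest chain is Q→T = 7+8 = 15; overall finish 15 weeks.
The longest chain containing W totals 10 weeks.
Slack of W = 12 − 7 = 5 weeks.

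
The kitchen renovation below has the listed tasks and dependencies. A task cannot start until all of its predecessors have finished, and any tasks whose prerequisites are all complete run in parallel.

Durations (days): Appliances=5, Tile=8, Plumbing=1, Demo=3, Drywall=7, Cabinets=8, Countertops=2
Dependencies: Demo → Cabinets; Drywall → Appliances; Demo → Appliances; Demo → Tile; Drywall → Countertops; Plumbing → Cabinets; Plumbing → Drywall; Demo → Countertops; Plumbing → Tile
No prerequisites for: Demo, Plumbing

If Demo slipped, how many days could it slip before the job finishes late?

2

Critical path: Plumbing→Drywall→Appliances = 1+7+5 = 13, so the finish is 13 days.
The longest chain containing Demo totals 11 days.
Float = 13 − 11 = 2.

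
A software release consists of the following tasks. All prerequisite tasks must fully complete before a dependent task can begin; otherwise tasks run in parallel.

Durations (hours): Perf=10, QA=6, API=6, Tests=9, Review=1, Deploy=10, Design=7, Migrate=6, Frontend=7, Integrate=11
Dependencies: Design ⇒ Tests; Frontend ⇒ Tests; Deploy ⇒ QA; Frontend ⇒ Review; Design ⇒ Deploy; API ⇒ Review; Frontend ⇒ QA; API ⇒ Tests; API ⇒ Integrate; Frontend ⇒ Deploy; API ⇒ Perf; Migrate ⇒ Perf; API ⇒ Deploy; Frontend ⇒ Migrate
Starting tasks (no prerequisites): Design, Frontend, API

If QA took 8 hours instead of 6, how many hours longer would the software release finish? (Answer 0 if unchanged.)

2

Baseline: Design→Deploy→QA = 7+10+6 = 23 → 23 hours.
QA lies on that path, so at 8 hours the path becomes 25 hours.
No other chain overtakes it, so the finish is 25 hours.
Change in finish: 25 − 23 = +2 hours.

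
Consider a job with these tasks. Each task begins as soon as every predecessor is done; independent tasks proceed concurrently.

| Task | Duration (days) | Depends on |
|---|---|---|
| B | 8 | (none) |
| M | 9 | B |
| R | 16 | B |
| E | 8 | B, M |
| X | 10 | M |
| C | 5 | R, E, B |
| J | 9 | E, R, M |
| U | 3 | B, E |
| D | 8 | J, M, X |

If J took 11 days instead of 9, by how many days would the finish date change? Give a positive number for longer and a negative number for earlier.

2

Actual critical path: B→M→E→J→D = 8+9+8+9+8 = 42 ⇒ 42 days.
Since J is critical, the +2 change carries straight to that chain (now 44 days).
No other chain overtakes it, so the finish is 44 days.
Change in finish: 44 − 42 = +2 days.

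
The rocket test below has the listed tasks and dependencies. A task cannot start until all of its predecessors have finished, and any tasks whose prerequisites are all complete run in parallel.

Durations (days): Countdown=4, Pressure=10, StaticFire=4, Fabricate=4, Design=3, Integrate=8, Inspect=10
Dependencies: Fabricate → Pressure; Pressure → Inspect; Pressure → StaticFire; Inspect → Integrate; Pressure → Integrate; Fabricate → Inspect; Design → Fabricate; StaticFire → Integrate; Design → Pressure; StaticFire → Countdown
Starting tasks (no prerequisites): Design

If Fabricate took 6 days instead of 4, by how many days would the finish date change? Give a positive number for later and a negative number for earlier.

The binding path is Design→Fabricate→Pressure→Inspect→Integrate = 3+4+10+10+8 = 35; finish at 35 days.
Fabricate lies on that path, so at 6 days the path becomes 37 days.
That remains the longest chain; total 37 days.
Change in finish: 37 − 35 = +2 days.

2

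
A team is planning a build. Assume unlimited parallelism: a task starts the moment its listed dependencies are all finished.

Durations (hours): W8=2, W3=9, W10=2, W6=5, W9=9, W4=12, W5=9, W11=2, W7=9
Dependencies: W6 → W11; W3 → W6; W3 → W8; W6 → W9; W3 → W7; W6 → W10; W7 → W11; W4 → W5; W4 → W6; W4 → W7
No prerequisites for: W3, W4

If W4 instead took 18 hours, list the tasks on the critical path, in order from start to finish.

W4, W6, W9

As given, the longest chain is W4→W6→W9 = 12+5+9 = 26, so the finish is 26 hours.
Since W4 is critical, the +6 change carries straight to that chain (now 32 hours).
That remains the longest chain; total 32 hours.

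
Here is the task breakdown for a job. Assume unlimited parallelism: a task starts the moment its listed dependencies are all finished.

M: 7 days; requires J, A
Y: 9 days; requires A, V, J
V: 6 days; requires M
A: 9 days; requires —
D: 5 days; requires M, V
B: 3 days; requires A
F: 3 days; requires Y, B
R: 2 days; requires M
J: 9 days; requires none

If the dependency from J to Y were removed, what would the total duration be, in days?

With the dependency in place, J→M→V→Y→F = 9+7+6+9+3 = 34 sets the finish at 34 days.
Dropping J→Y doesn't change Y's earliest start (22); another predecessor still binds.
The longest chain is now J→M→V→Y→F = 9+7+6+9+3 = 34, so the job takes 34 days.

34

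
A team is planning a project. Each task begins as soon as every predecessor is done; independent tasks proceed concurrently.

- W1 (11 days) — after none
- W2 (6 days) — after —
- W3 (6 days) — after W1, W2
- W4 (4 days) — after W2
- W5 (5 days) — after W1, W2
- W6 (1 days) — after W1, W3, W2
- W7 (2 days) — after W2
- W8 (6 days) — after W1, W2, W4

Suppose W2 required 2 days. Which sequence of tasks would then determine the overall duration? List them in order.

The binding path is W1→W3→W6 = 11+6+1 = 18; finish at 18 days.
The longest path through W2 is only 16 days, so W2 has float 2.
The critical path is still W1→W3→W6; finish is now 18 days.

W1, W3, W6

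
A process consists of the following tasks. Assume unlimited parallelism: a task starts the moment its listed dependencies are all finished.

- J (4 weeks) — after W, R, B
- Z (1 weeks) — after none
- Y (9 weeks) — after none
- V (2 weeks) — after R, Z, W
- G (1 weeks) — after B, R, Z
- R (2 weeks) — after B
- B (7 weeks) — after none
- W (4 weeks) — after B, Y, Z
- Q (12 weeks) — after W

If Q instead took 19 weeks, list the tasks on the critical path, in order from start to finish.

Y, W, Q

As given, the longest chain is Y→W→Q = 9+4+12 = 25, so the finish is 25 weeks.
Q is on the critical path; changing it to 19 makes that path 32 weeks.
That remains the longest chain; total 32 weeks.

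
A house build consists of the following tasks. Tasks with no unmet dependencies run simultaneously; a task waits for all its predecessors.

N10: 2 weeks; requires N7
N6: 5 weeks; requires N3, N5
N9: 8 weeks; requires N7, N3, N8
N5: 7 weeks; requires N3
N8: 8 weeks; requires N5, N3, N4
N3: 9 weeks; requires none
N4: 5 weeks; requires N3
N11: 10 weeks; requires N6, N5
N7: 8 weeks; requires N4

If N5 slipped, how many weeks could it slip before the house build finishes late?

The longest chain is N3→N5→N8→N9 = 9+7+8+8 = 32; overall finish 32 weeks.
N5 finishes as early as 16 and must finish by 16.
Float = 32 − 32 = 0.

0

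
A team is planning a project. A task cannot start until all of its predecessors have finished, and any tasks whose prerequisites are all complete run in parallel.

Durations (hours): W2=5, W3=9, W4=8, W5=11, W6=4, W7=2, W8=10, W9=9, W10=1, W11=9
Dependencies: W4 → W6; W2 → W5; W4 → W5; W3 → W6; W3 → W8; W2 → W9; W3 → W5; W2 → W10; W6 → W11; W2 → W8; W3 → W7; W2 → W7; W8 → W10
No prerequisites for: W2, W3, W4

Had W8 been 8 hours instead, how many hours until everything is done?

Actual critical path: W3→W6→W11 = 9+4+9 = 22 ⇒ 22 hours.
The longest path through W8 is only 20 hours, so W8 has float 2.
No other chain overtakes it, so the finish is 22 hours.

22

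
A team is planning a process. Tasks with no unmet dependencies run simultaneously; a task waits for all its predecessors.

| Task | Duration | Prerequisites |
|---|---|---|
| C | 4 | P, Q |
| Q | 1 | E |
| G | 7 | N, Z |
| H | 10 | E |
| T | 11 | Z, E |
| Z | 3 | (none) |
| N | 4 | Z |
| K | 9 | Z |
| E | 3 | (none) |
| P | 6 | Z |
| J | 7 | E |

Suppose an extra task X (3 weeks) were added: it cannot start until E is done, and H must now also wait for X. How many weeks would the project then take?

16

Originally the project takes 14 weeks.
With X inserted, H now waits for max(E, X).
New critical path: E→X→H = 3+3+10 = 16 ⇒ 16 weeks.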